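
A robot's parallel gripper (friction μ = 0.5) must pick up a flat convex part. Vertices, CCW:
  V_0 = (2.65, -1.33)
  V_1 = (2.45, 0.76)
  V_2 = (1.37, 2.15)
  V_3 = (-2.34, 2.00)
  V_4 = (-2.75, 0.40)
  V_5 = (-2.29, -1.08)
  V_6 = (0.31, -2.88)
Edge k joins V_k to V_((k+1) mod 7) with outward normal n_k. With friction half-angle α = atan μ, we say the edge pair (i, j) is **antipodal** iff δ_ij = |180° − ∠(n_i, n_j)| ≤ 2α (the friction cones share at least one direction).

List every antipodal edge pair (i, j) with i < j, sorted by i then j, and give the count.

count = 9; pairs: (0,3), (0,4), (0,5), (1,3), (1,4), (1,5), (2,5), (2,6), (3,6)

α = atan 0.5 = 26.57°;  2α = 53.13°
n_0 = (+0.9955, +0.0953)
n_1 = (+0.7897, +0.6135)
n_2 = (-0.0404, +0.9992)
n_3 = (-0.9687, +0.2482)
n_4 = (-0.9549, -0.2968)
n_5 = (-0.5692, -0.8222)
n_6 = (+0.5522, -0.8337)
  (0,1): δ = 147.62°  ·
  (0,2): δ = 93.15°  ·
  (0,3): δ = 19.84°  ✓
  (0,4): δ = 11.80°  ✓
  (0,5): δ = 49.84°  ✓
  (0,6): δ = 118.05°  ·
  (1,2): δ = 125.53°  ·
  (1,3): δ = 52.22°  ✓
  (1,4): δ = 20.58°  ✓
  (1,5): δ = 17.46°  ✓
  (1,6): δ = 85.67°  ·
  (2,3): δ = 106.69°  ·
  (2,4): δ = 75.05°  ·
  (2,5): δ = 37.01°  ✓
  (2,6): δ = 31.20°  ✓
  (3,4): δ = 148.36°  ·
  (3,5): δ = 110.32°  ·
  (3,6): δ = 42.11°  ✓
  (4,5): δ = 141.96°  ·
  (4,6): δ = 73.75°  ·
  (5,6): δ = 111.78°  ·
antipodal pairs: 9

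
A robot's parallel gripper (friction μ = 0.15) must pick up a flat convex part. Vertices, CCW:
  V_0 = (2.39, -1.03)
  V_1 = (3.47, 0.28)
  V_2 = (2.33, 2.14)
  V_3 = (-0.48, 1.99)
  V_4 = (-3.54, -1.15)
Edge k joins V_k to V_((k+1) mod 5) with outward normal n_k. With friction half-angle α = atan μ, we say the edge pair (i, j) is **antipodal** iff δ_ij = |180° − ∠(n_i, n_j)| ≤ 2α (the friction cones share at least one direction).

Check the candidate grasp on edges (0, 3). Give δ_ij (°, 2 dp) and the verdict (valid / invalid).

δ = 4.76°, valid

α = atan 0.15 = 8.53°;  2α = 17.06°
edge 0: e_0 = (+1.08, +1.31);  n_0 = (+0.7716, -0.6361)
edge 3: e_3 = (-3.06, -3.14);  n_3 = (-0.7162, +0.6979)
∠(n_0, n_3) = 175.24°
δ = |180° − 175.24°| = 4.76°
4.76° ≤ 2α = 17.06°  →  valid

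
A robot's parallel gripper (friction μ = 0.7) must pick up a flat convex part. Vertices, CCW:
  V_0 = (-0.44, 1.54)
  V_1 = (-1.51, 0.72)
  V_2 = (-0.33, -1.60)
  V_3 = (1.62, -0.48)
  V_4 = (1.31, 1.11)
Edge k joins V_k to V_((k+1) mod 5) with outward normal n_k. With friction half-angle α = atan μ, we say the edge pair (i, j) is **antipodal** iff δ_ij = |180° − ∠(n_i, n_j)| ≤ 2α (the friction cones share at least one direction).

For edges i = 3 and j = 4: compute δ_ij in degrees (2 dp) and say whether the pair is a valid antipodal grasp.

δ = 114.84°, invalid

α = atan 0.7 = 34.99°;  2α = 69.98°
edge 3: e_3 = (-0.31, +1.59);  n_3 = (+0.9815, +0.1914)
edge 4: e_4 = (-1.75, +0.43);  n_4 = (+0.2386, +0.9711)
∠(n_3, n_4) = 65.16°
δ = |180° − 65.16°| = 114.84°
114.84° > 2α = 69.98°  →  invalid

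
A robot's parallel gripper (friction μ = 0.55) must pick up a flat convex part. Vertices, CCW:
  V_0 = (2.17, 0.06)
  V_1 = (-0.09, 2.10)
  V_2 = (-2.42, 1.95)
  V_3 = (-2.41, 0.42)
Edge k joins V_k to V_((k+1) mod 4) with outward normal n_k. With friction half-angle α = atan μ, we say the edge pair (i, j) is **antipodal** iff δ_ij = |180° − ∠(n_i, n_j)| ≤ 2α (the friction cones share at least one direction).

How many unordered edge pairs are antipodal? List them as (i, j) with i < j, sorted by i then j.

α = atan 0.55 = 28.81°;  2α = 57.62°
n_0 = (+0.6701, +0.7423)
n_1 = (-0.0642, +0.9979)
n_2 = (-1.0000, -0.0065)
n_3 = (-0.0784, -0.9969)
  (0,1): δ = 134.25°  ·
  (0,2): δ = 47.55°  ✓
  (0,3): δ = 37.58°  ✓
  (1,2): δ = 93.31°  ·
  (1,3): δ = 8.18°  ✓
  (2,3): δ = 94.87°  ·
antipodal pairs: 3

count = 3; pairs: (0,2), (0,3), (1,3)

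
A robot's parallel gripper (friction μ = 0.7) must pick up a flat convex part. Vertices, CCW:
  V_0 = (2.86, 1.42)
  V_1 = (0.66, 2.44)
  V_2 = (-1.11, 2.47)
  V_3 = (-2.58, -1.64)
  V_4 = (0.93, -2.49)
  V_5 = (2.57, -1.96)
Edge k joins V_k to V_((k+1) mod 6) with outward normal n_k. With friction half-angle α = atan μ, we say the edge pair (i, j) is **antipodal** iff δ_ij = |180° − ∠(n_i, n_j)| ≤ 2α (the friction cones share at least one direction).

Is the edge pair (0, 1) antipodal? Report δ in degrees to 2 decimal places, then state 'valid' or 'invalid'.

α = atan 0.7 = 34.99°;  2α = 69.98°
edge 0: e_0 = (-2.20, +1.02);  n_0 = (+0.4206, +0.9072)
edge 1: e_1 = (-1.77, +0.03);  n_1 = (+0.0169, +0.9999)
∠(n_0, n_1) = 23.90°
δ = |180° − 23.90°| = 156.10°
156.10° > 2α = 69.98°  →  invalid

δ = 156.10°, invalid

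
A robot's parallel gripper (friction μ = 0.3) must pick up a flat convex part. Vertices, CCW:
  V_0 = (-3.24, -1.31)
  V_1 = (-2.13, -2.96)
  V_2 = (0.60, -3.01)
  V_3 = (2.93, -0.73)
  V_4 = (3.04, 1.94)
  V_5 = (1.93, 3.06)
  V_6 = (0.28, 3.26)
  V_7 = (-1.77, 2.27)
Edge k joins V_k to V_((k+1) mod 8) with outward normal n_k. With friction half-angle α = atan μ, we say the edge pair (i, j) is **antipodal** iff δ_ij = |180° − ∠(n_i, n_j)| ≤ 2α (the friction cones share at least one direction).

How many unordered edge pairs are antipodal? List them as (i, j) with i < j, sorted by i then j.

α = atan 0.3 = 16.70°;  2α = 33.40°
n_0 = (-0.8297, -0.5582)
n_1 = (-0.0183, -0.9998)
n_2 = (+0.6994, -0.7147)
n_3 = (+0.9992, -0.0412)
n_4 = (+0.7103, +0.7039)
n_5 = (+0.1203, +0.9927)
n_6 = (-0.4349, +0.9005)
n_7 = (-0.9251, +0.3798)
  (0,1): δ = 124.98°  ·
  (0,2): δ = 79.55°  ·
  (0,3): δ = 36.29°  ·
  (0,4): δ = 10.81°  ✓
  (0,5): δ = 49.16°  ·
  (0,6): δ = 81.85°  ·
  (0,7): δ = 123.75°  ·
  (1,2): δ = 134.57°  ·
  (1,3): δ = 91.31°  ·
  (1,4): δ = 44.21°  ·
  (1,5): δ = 5.86°  ✓
  (1,6): δ = 26.83°  ✓
  (1,7): δ = 68.73°  ·
  (2,3): δ = 136.74°  ·
  (2,4): δ = 89.64°  ·
  (2,5): δ = 51.29°  ·
  (2,6): δ = 18.60°  ✓
  (2,7): δ = 23.30°  ✓
  (3,4): δ = 132.90°  ·
  (3,5): δ = 94.55°  ·
  (3,6): δ = 61.86°  ·
  (3,7): δ = 19.96°  ✓
  (4,5): δ = 141.65°  ·
  (4,6): δ = 108.97°  ·
  (4,7): δ = 67.07°  ·
  (5,6): δ = 147.31°  ·
  (5,7): δ = 105.41°  ·
  (6,7): δ = 138.10°  ·
antipodal pairs: 6

count = 6; pairs: (0,4), (1,5), (1,6), (2,6), (2,7), (3,7)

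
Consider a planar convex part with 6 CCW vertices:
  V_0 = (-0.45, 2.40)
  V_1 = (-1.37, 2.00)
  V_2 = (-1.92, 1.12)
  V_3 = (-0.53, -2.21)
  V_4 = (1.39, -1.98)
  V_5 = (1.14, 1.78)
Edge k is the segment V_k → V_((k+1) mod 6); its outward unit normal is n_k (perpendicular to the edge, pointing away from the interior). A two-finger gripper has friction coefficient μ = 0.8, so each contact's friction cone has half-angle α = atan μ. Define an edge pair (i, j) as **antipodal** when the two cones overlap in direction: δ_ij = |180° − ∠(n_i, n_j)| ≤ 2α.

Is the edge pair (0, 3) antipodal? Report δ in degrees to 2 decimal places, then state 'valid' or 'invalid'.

α = atan 0.8 = 38.66°;  2α = 77.32°
edge 0: e_0 = (-0.92, -0.40);  n_0 = (-0.3987, +0.9171)
edge 3: e_3 = (+1.92, +0.23);  n_3 = (+0.1189, -0.9929)
∠(n_0, n_3) = 163.33°
δ = |180° − 163.33°| = 16.67°
16.67° ≤ 2α = 77.32°  →  valid

δ = 16.67°, valid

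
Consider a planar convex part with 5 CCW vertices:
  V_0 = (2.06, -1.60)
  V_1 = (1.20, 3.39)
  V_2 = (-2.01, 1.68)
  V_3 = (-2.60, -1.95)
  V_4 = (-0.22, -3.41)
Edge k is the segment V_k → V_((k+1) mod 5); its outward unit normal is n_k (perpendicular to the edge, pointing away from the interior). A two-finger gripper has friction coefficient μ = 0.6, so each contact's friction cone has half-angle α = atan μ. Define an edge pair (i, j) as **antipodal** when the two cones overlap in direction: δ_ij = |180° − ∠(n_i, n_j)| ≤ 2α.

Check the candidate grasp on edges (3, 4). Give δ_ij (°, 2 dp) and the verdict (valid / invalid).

α = atan 0.6 = 30.96°;  2α = 61.93°
edge 3: e_3 = (+2.38, -1.46);  n_3 = (-0.5229, -0.8524)
edge 4: e_4 = (+2.28, +1.81);  n_4 = (+0.6218, -0.7832)
∠(n_3, n_4) = 69.97°
δ = |180° − 69.97°| = 110.03°
110.03° > 2α = 61.93°  →  invalid

δ = 110.03°, invalid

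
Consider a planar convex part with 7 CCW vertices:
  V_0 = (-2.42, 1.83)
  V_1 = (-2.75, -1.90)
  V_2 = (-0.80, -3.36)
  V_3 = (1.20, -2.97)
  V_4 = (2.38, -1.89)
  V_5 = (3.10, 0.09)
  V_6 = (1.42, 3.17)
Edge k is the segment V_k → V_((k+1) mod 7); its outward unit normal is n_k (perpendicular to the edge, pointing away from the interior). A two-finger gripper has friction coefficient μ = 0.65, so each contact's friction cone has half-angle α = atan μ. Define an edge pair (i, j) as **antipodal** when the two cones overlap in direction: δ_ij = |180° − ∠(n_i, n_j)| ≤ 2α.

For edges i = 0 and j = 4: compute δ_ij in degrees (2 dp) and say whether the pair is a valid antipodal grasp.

δ = 14.93°, valid

α = atan 0.65 = 33.02°;  2α = 66.05°
edge 0: e_0 = (-0.33, -3.73);  n_0 = (-0.9961, +0.0881)
edge 4: e_4 = (+0.72, +1.98);  n_4 = (+0.9398, -0.3417)
∠(n_0, n_4) = 165.07°
δ = |180° − 165.07°| = 14.93°
14.93° ≤ 2α = 66.05°  →  valid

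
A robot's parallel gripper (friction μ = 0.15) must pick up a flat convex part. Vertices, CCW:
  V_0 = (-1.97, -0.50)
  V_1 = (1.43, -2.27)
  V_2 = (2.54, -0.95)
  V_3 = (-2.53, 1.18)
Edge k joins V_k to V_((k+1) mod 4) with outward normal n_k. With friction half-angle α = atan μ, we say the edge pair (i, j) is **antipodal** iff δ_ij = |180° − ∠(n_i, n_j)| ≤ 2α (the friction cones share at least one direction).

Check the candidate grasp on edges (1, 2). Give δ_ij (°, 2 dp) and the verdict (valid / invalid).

α = atan 0.15 = 8.53°;  2α = 17.06°
edge 1: e_1 = (+1.11, +1.32);  n_1 = (+0.7654, -0.6436)
edge 2: e_2 = (-5.07, +2.13);  n_2 = (+0.3873, +0.9219)
∠(n_1, n_2) = 107.27°
δ = |180° − 107.27°| = 72.73°
72.73° > 2α = 17.06°  →  invalid

δ = 72.73°, invalid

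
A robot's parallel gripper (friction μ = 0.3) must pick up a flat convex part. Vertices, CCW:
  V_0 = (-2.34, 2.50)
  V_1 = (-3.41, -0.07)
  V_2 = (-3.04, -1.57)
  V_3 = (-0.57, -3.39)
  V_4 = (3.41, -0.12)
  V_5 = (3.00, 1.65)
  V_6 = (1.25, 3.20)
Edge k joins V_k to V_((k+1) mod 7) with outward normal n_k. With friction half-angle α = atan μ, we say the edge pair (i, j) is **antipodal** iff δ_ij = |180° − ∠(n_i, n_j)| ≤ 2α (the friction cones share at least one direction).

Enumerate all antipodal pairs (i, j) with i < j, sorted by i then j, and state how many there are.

count = 4; pairs: (0,3), (1,4), (2,5), (3,6)

α = atan 0.3 = 16.70°;  2α = 33.40°
n_0 = (-0.9232, +0.3844)
n_1 = (-0.9709, -0.2395)
n_2 = (-0.5932, -0.8051)
n_3 = (+0.6348, -0.7727)
n_4 = (+0.9742, +0.2257)
n_5 = (+0.6630, +0.7486)
n_6 = (-0.1914, +0.9815)
  (0,1): δ = 143.54°  ·
  (0,2): δ = 103.78°  ·
  (0,3): δ = 27.99°  ✓
  (0,4): δ = 35.65°  ·
  (0,5): δ = 71.07°  ·
  (0,6): δ = 123.64°  ·
  (1,2): δ = 140.24°  ·
  (1,3): δ = 64.45°  ·
  (1,4): δ = 0.81°  ✓
  (1,5): δ = 34.61°  ·
  (1,6): δ = 87.18°  ·
  (2,3): δ = 104.21°  ·
  (2,4): δ = 40.57°  ·
  (2,5): δ = 5.15°  ✓
  (2,6): δ = 47.42°  ·
  (3,4): δ = 116.36°  ·
  (3,5): δ = 80.94°  ·
  (3,6): δ = 28.37°  ✓
  (4,5): δ = 144.57°  ·
  (4,6): δ = 92.01°  ·
  (5,6): δ = 127.43°  ·
antipodal pairs: 4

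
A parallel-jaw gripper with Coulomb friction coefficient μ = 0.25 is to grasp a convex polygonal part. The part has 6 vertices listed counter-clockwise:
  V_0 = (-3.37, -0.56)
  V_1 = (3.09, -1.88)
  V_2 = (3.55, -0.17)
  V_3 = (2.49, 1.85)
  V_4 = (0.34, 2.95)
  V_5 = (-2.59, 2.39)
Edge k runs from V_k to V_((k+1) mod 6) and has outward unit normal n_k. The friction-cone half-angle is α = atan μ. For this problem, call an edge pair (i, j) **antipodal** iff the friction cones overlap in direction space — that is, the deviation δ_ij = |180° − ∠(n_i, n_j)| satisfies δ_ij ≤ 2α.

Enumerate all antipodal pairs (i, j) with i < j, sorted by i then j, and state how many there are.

count = 3; pairs: (0,3), (0,4), (1,5)

α = atan 0.25 = 14.04°;  2α = 28.07°
n_0 = (-0.2002, -0.9798)
n_1 = (+0.9657, -0.2598)
n_2 = (+0.8855, +0.4647)
n_3 = (+0.4555, +0.8902)
n_4 = (-0.1877, +0.9822)
n_5 = (-0.9668, +0.2556)
  (0,1): δ = 93.51°  ·
  (0,2): δ = 50.76°  ·
  (0,3): δ = 15.55°  ✓
  (0,4): δ = 22.37°  ✓
  (0,5): δ = 86.74°  ·
  (1,2): δ = 137.26°  ·
  (1,3): δ = 102.04°  ·
  (1,4): δ = 64.12°  ·
  (1,5): δ = 0.25°  ✓
  (2,3): δ = 144.78°  ·
  (2,4): δ = 106.87°  ·
  (2,5): δ = 42.50°  ·
  (3,4): δ = 142.08°  ·
  (3,5): δ = 77.71°  ·
  (4,5): δ = 115.63°  ·
antipodal pairs: 3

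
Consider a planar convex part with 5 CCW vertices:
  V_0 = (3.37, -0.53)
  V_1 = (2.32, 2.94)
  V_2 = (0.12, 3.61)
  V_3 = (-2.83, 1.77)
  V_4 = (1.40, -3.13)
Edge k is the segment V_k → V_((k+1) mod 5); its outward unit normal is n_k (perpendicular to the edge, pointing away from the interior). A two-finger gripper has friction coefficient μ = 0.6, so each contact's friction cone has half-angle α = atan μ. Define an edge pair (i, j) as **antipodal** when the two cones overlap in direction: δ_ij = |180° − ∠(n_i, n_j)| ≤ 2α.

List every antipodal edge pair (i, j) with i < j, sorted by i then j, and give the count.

α = atan 0.6 = 30.96°;  2α = 61.93°
n_0 = (+0.9571, +0.2896)
n_1 = (+0.2913, +0.9566)
n_2 = (-0.5292, +0.8485)
n_3 = (-0.7570, -0.6535)
n_4 = (+0.7970, -0.6039)
  (0,1): δ = 123.77°  ·
  (0,2): δ = 74.88°  ·
  (0,3): δ = 23.97°  ✓
  (0,4): δ = 126.01°  ·
  (1,2): δ = 131.11°  ·
  (1,3): δ = 32.26°  ✓
  (1,4): δ = 69.79°  ·
  (2,3): δ = 81.15°  ·
  (2,4): δ = 20.90°  ✓
  (3,4): δ = 77.95°  ·
antipodal pairs: 3

count = 3; pairs: (0,3), (1,3), (2,4)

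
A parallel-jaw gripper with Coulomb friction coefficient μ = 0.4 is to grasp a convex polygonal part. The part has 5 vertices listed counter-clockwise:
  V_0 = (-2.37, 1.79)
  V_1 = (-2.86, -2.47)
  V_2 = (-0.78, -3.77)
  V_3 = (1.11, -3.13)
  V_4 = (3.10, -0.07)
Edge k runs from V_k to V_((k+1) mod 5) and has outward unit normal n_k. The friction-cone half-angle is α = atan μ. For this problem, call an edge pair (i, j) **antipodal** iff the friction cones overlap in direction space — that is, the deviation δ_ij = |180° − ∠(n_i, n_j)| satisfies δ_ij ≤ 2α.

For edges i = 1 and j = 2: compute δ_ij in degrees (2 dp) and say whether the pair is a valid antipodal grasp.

δ = 129.29°, invalid

α = atan 0.4 = 21.80°;  2α = 43.60°
edge 1: e_1 = (+2.08, -1.30);  n_1 = (-0.5300, -0.8480)
edge 2: e_2 = (+1.89, +0.64);  n_2 = (+0.3207, -0.9472)
∠(n_1, n_2) = 50.71°
δ = |180° − 50.71°| = 129.29°
129.29° > 2α = 43.60°  →  invalid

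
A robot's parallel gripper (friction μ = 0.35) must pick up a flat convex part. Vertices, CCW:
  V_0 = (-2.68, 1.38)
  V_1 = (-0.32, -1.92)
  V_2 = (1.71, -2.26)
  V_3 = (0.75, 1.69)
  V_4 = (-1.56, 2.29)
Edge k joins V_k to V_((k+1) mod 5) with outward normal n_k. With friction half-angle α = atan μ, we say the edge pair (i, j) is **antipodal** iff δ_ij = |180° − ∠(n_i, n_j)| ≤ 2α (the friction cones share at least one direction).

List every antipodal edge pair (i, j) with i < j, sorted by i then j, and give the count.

count = 2; pairs: (0,2), (1,3)

α = atan 0.35 = 19.29°;  2α = 38.58°
n_0 = (-0.8134, -0.5817)
n_1 = (-0.1652, -0.9863)
n_2 = (+0.9717, +0.2362)
n_3 = (+0.2514, +0.9679)
n_4 = (-0.6306, +0.7761)
  (0,1): δ = 135.08°  ·
  (0,2): δ = 21.91°  ✓
  (0,3): δ = 39.87°  ·
  (0,4): δ = 93.52°  ·
  (1,2): δ = 66.83°  ·
  (1,3): δ = 5.05°  ✓
  (1,4): δ = 48.60°  ·
  (2,3): δ = 118.22°  ·
  (2,4): δ = 64.57°  ·
  (3,4): δ = 126.35°  ·
antipodal pairs: 2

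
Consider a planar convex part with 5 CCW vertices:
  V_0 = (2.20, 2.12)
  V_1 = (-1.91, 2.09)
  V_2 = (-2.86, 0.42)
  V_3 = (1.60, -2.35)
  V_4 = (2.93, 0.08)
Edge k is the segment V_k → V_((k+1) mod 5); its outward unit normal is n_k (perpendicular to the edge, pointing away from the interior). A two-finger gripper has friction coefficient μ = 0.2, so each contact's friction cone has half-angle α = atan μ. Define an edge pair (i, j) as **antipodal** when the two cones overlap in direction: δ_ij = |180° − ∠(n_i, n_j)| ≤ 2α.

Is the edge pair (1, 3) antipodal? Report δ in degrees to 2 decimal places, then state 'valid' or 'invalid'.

α = atan 0.2 = 11.31°;  2α = 22.62°
edge 1: e_1 = (-0.95, -1.67);  n_1 = (-0.8692, +0.4945)
edge 3: e_3 = (+1.33, +2.43);  n_3 = (+0.8772, -0.4801)
∠(n_1, n_3) = 179.06°
δ = |180° − 179.06°| = 0.94°
0.94° ≤ 2α = 22.62°  →  valid

δ = 0.94°, valid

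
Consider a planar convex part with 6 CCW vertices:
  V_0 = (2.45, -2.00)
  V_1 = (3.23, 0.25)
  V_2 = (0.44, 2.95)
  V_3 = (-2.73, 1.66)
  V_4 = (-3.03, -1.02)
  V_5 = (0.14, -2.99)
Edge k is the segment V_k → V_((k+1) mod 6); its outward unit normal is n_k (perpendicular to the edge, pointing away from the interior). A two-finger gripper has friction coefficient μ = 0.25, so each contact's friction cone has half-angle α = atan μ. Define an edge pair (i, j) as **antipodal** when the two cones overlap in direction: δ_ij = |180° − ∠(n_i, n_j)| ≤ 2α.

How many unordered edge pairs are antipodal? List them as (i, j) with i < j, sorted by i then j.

α = atan 0.25 = 14.04°;  2α = 28.07°
n_0 = (+0.9448, -0.3275)
n_1 = (+0.6954, +0.7186)
n_2 = (-0.3769, +0.9262)
n_3 = (-0.9938, +0.1112)
n_4 = (-0.5278, -0.8494)
n_5 = (+0.3939, -0.9191)
  (0,1): δ = 114.94°  ·
  (0,2): δ = 48.74°  ·
  (0,3): δ = 12.73°  ✓
  (0,4): δ = 77.26°  ·
  (0,5): δ = 132.32°  ·
  (1,2): δ = 113.80°  ·
  (1,3): δ = 52.33°  ·
  (1,4): δ = 12.20°  ✓
  (1,5): δ = 67.26°  ·
  (2,3): δ = 118.53°  ·
  (2,4): δ = 54.00°  ·
  (2,5): δ = 1.06°  ✓
  (3,4): δ = 115.47°  ·
  (3,5): δ = 60.41°  ·
  (4,5): δ = 124.94°  ·
antipodal pairs: 3

count = 3; pairs: (0,3), (1,4), (2,5)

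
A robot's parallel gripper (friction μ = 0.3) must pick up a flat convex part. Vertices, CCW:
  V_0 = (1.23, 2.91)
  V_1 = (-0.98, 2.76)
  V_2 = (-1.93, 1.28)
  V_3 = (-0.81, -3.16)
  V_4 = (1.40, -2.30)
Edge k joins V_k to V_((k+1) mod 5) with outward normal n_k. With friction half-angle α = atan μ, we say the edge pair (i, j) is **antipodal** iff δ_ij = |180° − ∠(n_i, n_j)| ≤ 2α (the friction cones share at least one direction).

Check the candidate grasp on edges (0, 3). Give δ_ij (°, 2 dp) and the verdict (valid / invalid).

δ = 17.38°, valid

α = atan 0.3 = 16.70°;  2α = 33.40°
edge 0: e_0 = (-2.21, -0.15);  n_0 = (-0.0677, +0.9977)
edge 3: e_3 = (+2.21, +0.86);  n_3 = (+0.3626, -0.9319)
∠(n_0, n_3) = 162.62°
δ = |180° − 162.62°| = 17.38°
17.38° ≤ 2α = 33.40°  →  valid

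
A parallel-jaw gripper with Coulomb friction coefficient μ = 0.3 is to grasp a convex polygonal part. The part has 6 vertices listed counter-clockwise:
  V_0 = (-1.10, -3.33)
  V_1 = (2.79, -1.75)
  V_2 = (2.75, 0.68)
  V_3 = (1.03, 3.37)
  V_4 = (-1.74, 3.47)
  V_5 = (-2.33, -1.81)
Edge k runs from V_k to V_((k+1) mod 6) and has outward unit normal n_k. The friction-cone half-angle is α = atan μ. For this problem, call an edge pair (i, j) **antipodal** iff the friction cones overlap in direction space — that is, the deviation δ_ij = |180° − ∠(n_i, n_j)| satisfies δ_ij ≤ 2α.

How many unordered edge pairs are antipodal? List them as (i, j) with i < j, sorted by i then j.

count = 3; pairs: (0,3), (1,4), (2,5)

α = atan 0.3 = 16.70°;  2α = 33.40°
n_0 = (+0.3763, -0.9265)
n_1 = (+0.9999, +0.0165)
n_2 = (+0.8425, +0.5387)
n_3 = (+0.0361, +0.9993)
n_4 = (-0.9938, +0.1111)
n_5 = (-0.7774, -0.6291)
  (0,1): δ = 111.16°  ·
  (0,2): δ = 79.51°  ·
  (0,3): δ = 24.17°  ✓
  (0,4): δ = 61.52°  ·
  (0,5): δ = 106.87°  ·
  (1,2): δ = 148.35°  ·
  (1,3): δ = 93.01°  ·
  (1,4): δ = 7.32°  ✓
  (1,5): δ = 38.04°  ·
  (2,3): δ = 124.66°  ·
  (2,4): δ = 38.97°  ·
  (2,5): δ = 6.39°  ✓
  (3,4): δ = 94.31°  ·
  (3,5): δ = 48.95°  ·
  (4,5): δ = 134.64°  ·
antipodal pairs: 3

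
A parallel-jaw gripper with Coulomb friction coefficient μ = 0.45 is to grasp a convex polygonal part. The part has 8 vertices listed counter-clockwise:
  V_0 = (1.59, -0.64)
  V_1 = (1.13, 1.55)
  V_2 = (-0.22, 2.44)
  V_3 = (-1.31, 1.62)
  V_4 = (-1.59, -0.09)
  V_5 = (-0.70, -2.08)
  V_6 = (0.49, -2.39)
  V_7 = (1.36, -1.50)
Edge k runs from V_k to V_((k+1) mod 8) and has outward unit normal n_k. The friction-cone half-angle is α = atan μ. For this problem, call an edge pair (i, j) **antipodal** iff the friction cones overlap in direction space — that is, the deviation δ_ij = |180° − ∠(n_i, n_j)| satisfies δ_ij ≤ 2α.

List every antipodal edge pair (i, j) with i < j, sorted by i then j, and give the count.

count = 9; pairs: (0,3), (0,4), (1,4), (1,5), (2,6), (2,7), (3,6), (3,7), (4,7)

α = atan 0.45 = 24.23°;  2α = 48.46°
n_0 = (+0.9786, +0.2056)
n_1 = (+0.5504, +0.8349)
n_2 = (-0.6012, +0.7991)
n_3 = (-0.9869, +0.1616)
n_4 = (-0.9129, -0.4083)
n_5 = (-0.2521, -0.9677)
n_6 = (+0.7151, -0.6990)
n_7 = (+0.9660, -0.2584)
  (0,1): δ = 135.26°  ·
  (0,2): δ = 64.91°  ·
  (0,3): δ = 21.16°  ✓
  (0,4): δ = 12.23°  ✓
  (0,5): δ = 63.54°  ·
  (0,6): δ = 123.79°  ·
  (0,7): δ = 153.16°  ·
  (1,2): δ = 109.65°  ·
  (1,3): δ = 65.90°  ·
  (1,4): δ = 32.51°  ✓
  (1,5): δ = 18.79°  ✓
  (1,6): δ = 79.05°  ·
  (1,7): δ = 108.42°  ·
  (2,3): δ = 136.25°  ·
  (2,4): δ = 102.86°  ·
  (2,5): δ = 51.56°  ·
  (2,6): δ = 8.70°  ✓
  (2,7): δ = 38.07°  ✓
  (3,4): δ = 146.60°  ·
  (3,5): δ = 95.30°  ·
  (3,6): δ = 35.05°  ✓
  (3,7): δ = 5.67°  ✓
  (4,5): δ = 128.70°  ·
  (4,6): δ = 68.44°  ·
  (4,7): δ = 39.07°  ✓
  (5,6): δ = 119.75°  ·
  (5,7): δ = 90.37°  ·
  (6,7): δ = 150.62°  ·
antipodal pairs: 9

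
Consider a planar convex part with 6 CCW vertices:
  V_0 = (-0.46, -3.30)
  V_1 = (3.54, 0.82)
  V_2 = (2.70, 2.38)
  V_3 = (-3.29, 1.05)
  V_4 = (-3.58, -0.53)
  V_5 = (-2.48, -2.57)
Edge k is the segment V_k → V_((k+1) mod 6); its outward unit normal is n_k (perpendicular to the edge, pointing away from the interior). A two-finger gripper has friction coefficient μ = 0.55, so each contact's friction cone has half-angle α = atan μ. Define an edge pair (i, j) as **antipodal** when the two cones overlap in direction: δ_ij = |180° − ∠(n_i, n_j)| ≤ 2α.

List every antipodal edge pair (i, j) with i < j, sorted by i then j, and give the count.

α = atan 0.55 = 28.81°;  2α = 57.62°
n_0 = (+0.7175, -0.6966)
n_1 = (+0.8805, +0.4741)
n_2 = (-0.2168, +0.9762)
n_3 = (-0.9836, +0.1805)
n_4 = (-0.8802, -0.4746)
n_5 = (-0.3399, -0.9405)
  (0,1): δ = 107.55°  ·
  (0,2): δ = 33.33°  ✓
  (0,3): δ = 33.75°  ✓
  (0,4): δ = 72.49°  ·
  (0,5): δ = 114.28°  ·
  (1,2): δ = 105.78°  ·
  (1,3): δ = 38.70°  ✓
  (1,4): δ = 0.03°  ✓
  (1,5): δ = 41.83°  ✓
  (2,3): δ = 112.92°  ·
  (2,4): δ = 74.18°  ·
  (2,5): δ = 32.39°  ✓
  (3,4): δ = 141.27°  ·
  (3,5): δ = 99.47°  ·
  (4,5): δ = 138.20°  ·
antipodal pairs: 6

count = 6; pairs: (0,2), (0,3), (1,3), (1,4), (1,5), (2,5)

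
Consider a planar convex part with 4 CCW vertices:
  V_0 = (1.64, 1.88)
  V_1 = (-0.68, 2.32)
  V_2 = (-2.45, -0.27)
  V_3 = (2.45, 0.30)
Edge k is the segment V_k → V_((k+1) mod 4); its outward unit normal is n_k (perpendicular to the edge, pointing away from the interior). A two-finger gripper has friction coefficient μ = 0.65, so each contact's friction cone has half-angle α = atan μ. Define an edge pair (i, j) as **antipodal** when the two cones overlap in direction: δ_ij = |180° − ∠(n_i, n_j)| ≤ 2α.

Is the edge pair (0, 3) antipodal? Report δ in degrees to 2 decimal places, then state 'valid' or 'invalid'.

α = atan 0.65 = 33.02°;  2α = 66.05°
edge 0: e_0 = (-2.32, +0.44);  n_0 = (+0.1863, +0.9825)
edge 3: e_3 = (-0.81, +1.58);  n_3 = (+0.8899, +0.4562)
∠(n_0, n_3) = 52.12°
δ = |180° − 52.12°| = 127.88°
127.88° > 2α = 66.05°  →  invalid

δ = 127.88°, invalid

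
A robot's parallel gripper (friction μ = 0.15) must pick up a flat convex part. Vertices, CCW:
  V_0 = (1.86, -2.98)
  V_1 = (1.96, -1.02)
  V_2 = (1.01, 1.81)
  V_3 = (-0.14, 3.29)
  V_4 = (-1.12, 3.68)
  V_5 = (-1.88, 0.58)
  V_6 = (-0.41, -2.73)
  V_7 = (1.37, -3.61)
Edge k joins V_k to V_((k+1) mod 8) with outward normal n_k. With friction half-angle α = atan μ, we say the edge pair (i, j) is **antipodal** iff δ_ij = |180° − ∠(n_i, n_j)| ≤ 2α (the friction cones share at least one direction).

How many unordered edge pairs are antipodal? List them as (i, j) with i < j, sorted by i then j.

α = atan 0.15 = 8.53°;  2α = 17.06°
n_0 = (+0.9987, -0.0510)
n_1 = (+0.9480, +0.3182)
n_2 = (+0.7896, +0.6136)
n_3 = (+0.3698, +0.9291)
n_4 = (-0.9712, +0.2381)
n_5 = (-0.9139, -0.4059)
n_6 = (-0.4432, -0.8964)
n_7 = (+0.7894, -0.6139)
  (0,1): δ = 158.52°  ·
  (0,2): δ = 139.23°  ·
  (0,3): δ = 108.78°  ·
  (0,4): δ = 10.85°  ✓
  (0,5): δ = 26.87°  ·
  (0,6): δ = 66.61°  ·
  (0,7): δ = 145.05°  ·
  (1,2): δ = 160.71°  ·
  (1,3): δ = 130.26°  ·
  (1,4): δ = 32.33°  ·
  (1,5): δ = 5.39°  ✓
  (1,6): δ = 45.14°  ·
  (1,7): δ = 123.57°  ·
  (2,3): δ = 149.55°  ·
  (2,4): δ = 51.62°  ·
  (2,5): δ = 13.90°  ✓
  (2,6): δ = 25.84°  ·
  (2,7): δ = 104.28°  ·
  (3,4): δ = 82.07°  ·
  (3,5): δ = 44.35°  ·
  (3,6): δ = 4.61°  ✓
  (3,7): δ = 73.83°  ·
  (4,5): δ = 142.28°  ·
  (4,6): δ = 102.53°  ·
  (4,7): δ = 24.10°  ·
  (5,6): δ = 140.25°  ·
  (5,7): δ = 61.82°  ·
  (6,7): δ = 101.57°  ·
antipodal pairs: 4

count = 4; pairs: (0,4), (1,5), (2,5), (3,6)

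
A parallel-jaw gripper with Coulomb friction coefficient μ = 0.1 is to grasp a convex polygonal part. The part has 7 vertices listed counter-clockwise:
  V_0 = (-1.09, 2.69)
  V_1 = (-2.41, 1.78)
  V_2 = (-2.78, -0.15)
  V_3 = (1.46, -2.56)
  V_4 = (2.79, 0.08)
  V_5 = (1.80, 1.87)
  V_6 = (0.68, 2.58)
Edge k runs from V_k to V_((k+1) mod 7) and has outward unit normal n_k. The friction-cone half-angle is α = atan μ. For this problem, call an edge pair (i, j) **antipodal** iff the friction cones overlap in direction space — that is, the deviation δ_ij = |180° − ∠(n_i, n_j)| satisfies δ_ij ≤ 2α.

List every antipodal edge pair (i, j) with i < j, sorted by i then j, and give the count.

α = atan 0.1 = 5.71°;  2α = 11.42°
n_0 = (-0.5676, +0.8233)
n_1 = (-0.9821, +0.1883)
n_2 = (-0.4942, -0.8694)
n_3 = (+0.8931, -0.4499)
n_4 = (+0.8751, +0.4840)
n_5 = (+0.5354, +0.8446)
n_6 = (+0.0620, +0.9981)
  (0,1): δ = 135.43°  ·
  (0,2): δ = 64.20°  ·
  (0,3): δ = 28.68°  ·
  (0,4): δ = 84.36°  ·
  (0,5): δ = 113.05°  ·
  (0,6): δ = 141.86°  ·
  (1,2): δ = 108.76°  ·
  (1,3): δ = 15.89°  ·
  (1,4): δ = 39.80°  ·
  (1,5): δ = 68.48°  ·
  (1,6): δ = 97.30°  ·
  (2,3): δ = 87.12°  ·
  (2,4): δ = 31.44°  ·
  (2,5): δ = 2.76°  ✓
  (2,6): δ = 26.06°  ·
  (3,4): δ = 124.32°  ·
  (3,5): δ = 95.63°  ·
  (3,6): δ = 66.82°  ·
  (4,5): δ = 151.32°  ·
  (4,6): δ = 122.50°  ·
  (5,6): δ = 151.18°  ·
antipodal pairs: 1

count = 1; pairs: (2,5)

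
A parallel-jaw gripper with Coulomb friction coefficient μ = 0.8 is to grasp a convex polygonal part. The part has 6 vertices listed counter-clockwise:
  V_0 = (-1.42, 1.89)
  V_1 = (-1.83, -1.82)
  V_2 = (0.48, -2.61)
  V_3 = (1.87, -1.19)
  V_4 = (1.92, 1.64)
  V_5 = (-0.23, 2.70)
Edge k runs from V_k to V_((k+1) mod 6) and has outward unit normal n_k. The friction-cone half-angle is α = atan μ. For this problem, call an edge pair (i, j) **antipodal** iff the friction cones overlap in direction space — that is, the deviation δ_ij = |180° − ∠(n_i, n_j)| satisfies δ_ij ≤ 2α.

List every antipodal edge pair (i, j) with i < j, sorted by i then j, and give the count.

count = 9; pairs: (0,2), (0,3), (0,4), (1,3), (1,4), (1,5), (2,4), (2,5), (3,5)

α = atan 0.8 = 38.66°;  2α = 77.32°
n_0 = (-0.9939, +0.1098)
n_1 = (-0.3236, -0.9462)
n_2 = (+0.7146, -0.6995)
n_3 = (+0.9998, -0.0177)
n_4 = (+0.4422, +0.8969)
n_5 = (-0.5627, +0.8267)
  (0,1): δ = 102.57°  ·
  (0,2): δ = 38.08°  ✓
  (0,3): δ = 5.29°  ✓
  (0,4): δ = 70.06°  ✓
  (0,5): δ = 130.55°  ·
  (1,2): δ = 115.51°  ·
  (1,3): δ = 72.13°  ✓
  (1,4): δ = 7.36°  ✓
  (1,5): δ = 53.12°  ✓
  (2,3): δ = 136.62°  ·
  (2,4): δ = 71.86°  ✓
  (2,5): δ = 11.37°  ✓
  (3,4): δ = 115.23°  ·
  (3,5): δ = 54.75°  ✓
  (4,5): δ = 119.51°  ·
antipodal pairs: 9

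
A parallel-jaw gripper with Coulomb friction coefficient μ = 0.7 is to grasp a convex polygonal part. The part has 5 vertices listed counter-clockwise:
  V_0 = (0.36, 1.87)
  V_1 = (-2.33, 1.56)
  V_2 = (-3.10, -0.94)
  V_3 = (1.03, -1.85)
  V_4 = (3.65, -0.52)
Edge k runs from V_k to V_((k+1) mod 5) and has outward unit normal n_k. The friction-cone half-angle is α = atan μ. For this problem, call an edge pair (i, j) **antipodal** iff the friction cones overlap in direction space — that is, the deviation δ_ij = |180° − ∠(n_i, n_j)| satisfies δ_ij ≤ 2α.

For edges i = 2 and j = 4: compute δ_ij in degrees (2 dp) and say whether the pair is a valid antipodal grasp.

δ = 23.57°, valid

α = atan 0.7 = 34.99°;  2α = 69.98°
edge 2: e_2 = (+4.13, -0.91);  n_2 = (-0.2152, -0.9766)
edge 4: e_4 = (-3.29, +2.39);  n_4 = (+0.5877, +0.8091)
∠(n_2, n_4) = 156.43°
δ = |180° − 156.43°| = 23.57°
23.57° ≤ 2α = 69.98°  →  valid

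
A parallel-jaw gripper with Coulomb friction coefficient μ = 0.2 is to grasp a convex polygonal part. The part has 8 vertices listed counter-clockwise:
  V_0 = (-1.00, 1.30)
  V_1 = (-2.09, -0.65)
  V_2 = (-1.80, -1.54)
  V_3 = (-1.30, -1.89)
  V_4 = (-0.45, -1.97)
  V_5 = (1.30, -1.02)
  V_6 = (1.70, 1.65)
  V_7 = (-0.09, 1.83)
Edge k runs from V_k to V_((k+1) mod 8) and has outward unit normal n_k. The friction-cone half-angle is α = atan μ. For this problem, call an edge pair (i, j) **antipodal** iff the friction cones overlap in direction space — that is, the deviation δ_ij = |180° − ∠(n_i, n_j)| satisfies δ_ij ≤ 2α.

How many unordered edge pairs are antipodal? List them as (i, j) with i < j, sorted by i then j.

count = 3; pairs: (0,5), (3,6), (4,7)

α = atan 0.2 = 11.31°;  2α = 22.62°
n_0 = (-0.8729, +0.4879)
n_1 = (-0.9508, -0.3098)
n_2 = (-0.5735, -0.8192)
n_3 = (-0.0937, -0.9956)
n_4 = (+0.4771, -0.8789)
n_5 = (+0.9890, -0.1482)
n_6 = (+0.1001, +0.9950)
n_7 = (-0.5033, +0.8641)
  (0,1): δ = 132.75°  ·
  (0,2): δ = 95.79°  ·
  (0,3): δ = 66.17°  ·
  (0,4): δ = 32.30°  ·
  (0,5): δ = 20.68°  ✓
  (0,6): δ = 113.46°  ·
  (0,7): δ = 149.42°  ·
  (1,2): δ = 143.04°  ·
  (1,3): δ = 113.42°  ·
  (1,4): δ = 79.55°  ·
  (1,5): δ = 26.57°  ·
  (1,6): δ = 66.21°  ·
  (1,7): δ = 102.17°  ·
  (2,3): δ = 150.38°  ·
  (2,4): δ = 116.51°  ·
  (2,5): δ = 63.53°  ·
  (2,6): δ = 29.25°  ·
  (2,7): δ = 65.21°  ·
  (3,4): δ = 146.13°  ·
  (3,5): δ = 93.14°  ·
  (3,6): δ = 0.37°  ✓
  (3,7): δ = 35.59°  ·
  (4,5): δ = 127.02°  ·
  (4,6): δ = 34.24°  ·
  (4,7): δ = 1.72°  ✓
  (5,6): δ = 87.22°  ·
  (5,7): δ = 51.26°  ·
  (6,7): δ = 144.04°  ·
antipodal pairs: 3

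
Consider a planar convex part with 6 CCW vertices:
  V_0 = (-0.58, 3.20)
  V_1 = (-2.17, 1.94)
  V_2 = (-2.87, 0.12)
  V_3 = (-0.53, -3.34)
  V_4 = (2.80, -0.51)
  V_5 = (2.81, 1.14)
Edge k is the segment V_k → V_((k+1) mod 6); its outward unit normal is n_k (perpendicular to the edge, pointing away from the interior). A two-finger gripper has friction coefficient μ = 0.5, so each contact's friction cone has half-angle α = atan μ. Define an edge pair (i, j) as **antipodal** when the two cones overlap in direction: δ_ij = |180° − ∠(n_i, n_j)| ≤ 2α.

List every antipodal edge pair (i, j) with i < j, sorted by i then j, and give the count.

α = atan 0.5 = 26.57°;  2α = 53.13°
n_0 = (-0.6211, +0.7837)
n_1 = (-0.9333, +0.3590)
n_2 = (-0.8283, -0.5602)
n_3 = (+0.6476, -0.7620)
n_4 = (+1.0000, -0.0061)
n_5 = (+0.5193, +0.8546)
  (0,1): δ = 149.43°  ·
  (0,2): δ = 94.32°  ·
  (0,3): δ = 1.96°  ✓
  (0,4): δ = 51.26°  ✓
  (0,5): δ = 110.32°  ·
  (1,2): δ = 124.89°  ·
  (1,3): δ = 28.60°  ✓
  (1,4): δ = 20.69°  ✓
  (1,5): δ = 79.75°  ·
  (2,3): δ = 83.71°  ·
  (2,4): δ = 34.42°  ✓
  (2,5): δ = 24.64°  ✓
  (3,4): δ = 130.71°  ·
  (3,5): δ = 71.65°  ·
  (4,5): δ = 120.94°  ·
antipodal pairs: 6

count = 6; pairs: (0,3), (0,4), (1,3), (1,4), (2,4), (2,5)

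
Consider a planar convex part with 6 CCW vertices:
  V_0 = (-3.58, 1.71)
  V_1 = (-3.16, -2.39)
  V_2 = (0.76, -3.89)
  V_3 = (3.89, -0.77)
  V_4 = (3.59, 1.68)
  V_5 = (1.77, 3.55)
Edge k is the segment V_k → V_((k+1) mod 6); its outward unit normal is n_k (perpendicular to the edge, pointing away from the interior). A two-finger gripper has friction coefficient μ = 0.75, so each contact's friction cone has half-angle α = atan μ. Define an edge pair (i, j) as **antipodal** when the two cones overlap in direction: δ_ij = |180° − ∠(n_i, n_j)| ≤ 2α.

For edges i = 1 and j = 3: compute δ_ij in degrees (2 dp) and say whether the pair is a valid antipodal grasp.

δ = 62.08°, valid

α = atan 0.75 = 36.87°;  2α = 73.74°
edge 1: e_1 = (+3.92, -1.50);  n_1 = (-0.3574, -0.9340)
edge 3: e_3 = (-0.30, +2.45);  n_3 = (+0.9926, +0.1215)
∠(n_1, n_3) = 117.92°
δ = |180° − 117.92°| = 62.08°
62.08° ≤ 2α = 73.74°  →  valid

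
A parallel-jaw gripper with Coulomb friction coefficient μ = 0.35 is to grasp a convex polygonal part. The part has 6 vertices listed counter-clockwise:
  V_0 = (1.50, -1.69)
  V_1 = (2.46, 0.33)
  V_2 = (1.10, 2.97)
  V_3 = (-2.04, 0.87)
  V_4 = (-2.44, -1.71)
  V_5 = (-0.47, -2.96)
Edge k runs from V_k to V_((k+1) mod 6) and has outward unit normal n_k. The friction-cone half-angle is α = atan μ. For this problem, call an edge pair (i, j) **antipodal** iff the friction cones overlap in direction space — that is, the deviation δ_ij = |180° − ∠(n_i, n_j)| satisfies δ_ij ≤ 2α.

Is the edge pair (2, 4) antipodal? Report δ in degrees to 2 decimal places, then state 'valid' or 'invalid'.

δ = 66.17°, invalid

α = atan 0.35 = 19.29°;  2α = 38.58°
edge 2: e_2 = (-3.14, -2.10);  n_2 = (-0.5559, +0.8312)
edge 4: e_4 = (+1.97, -1.25);  n_4 = (-0.5358, -0.8444)
∠(n_2, n_4) = 113.83°
δ = |180° − 113.83°| = 66.17°
66.17° > 2α = 38.58°  →  invalid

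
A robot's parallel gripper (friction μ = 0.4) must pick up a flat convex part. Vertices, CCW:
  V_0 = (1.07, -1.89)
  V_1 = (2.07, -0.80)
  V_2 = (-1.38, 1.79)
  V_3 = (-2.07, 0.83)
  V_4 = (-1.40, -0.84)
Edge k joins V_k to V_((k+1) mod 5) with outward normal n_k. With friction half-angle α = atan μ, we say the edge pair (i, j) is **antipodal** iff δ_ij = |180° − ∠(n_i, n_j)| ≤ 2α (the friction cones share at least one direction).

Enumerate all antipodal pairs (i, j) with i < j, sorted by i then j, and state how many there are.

α = atan 0.4 = 21.80°;  2α = 43.60°
n_0 = (+0.7369, -0.6760)
n_1 = (+0.6004, +0.7997)
n_2 = (-0.8120, +0.5836)
n_3 = (-0.9281, -0.3723)
n_4 = (-0.3912, -0.9203)
  (0,1): δ = 84.36°  ·
  (0,2): δ = 6.83°  ✓
  (0,3): δ = 64.39°  ·
  (0,4): δ = 109.50°  ·
  (1,2): δ = 88.81°  ·
  (1,3): δ = 31.24°  ✓
  (1,4): δ = 13.87°  ✓
  (2,3): δ = 122.43°  ·
  (2,4): δ = 77.32°  ·
  (3,4): δ = 134.89°  ·
antipodal pairs: 3

count = 3; pairs: (0,2), (1,3), (1,4)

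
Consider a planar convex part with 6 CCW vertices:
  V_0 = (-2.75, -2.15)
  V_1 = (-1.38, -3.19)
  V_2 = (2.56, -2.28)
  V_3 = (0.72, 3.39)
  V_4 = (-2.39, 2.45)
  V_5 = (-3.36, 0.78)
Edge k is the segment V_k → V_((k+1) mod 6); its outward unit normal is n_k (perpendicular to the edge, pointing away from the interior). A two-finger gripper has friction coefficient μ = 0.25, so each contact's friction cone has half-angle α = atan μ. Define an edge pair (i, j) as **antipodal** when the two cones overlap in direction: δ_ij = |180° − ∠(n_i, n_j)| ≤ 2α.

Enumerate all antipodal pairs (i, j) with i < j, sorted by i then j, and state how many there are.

α = atan 0.25 = 14.04°;  2α = 28.07°
n_0 = (-0.6046, -0.7965)
n_1 = (+0.2250, -0.9743)
n_2 = (+0.9512, +0.3087)
n_3 = (-0.2893, +0.9572)
n_4 = (-0.8647, +0.5023)
n_5 = (-0.9790, -0.2038)
  (0,1): δ = 129.79°  ·
  (0,2): δ = 34.82°  ·
  (0,3): δ = 54.02°  ·
  (0,4): δ = 97.05°  ·
  (0,5): δ = 138.96°  ·
  (1,2): δ = 85.03°  ·
  (1,3): δ = 3.81°  ✓
  (1,4): δ = 46.85°  ·
  (1,5): δ = 88.76°  ·
  (2,3): δ = 91.16°  ·
  (2,4): δ = 48.13°  ·
  (2,5): δ = 6.22°  ✓
  (3,4): δ = 136.97°  ·
  (3,5): δ = 95.06°  ·
  (4,5): δ = 138.09°  ·
antipodal pairs: 2

count = 2; pairs: (1,3), (2,5)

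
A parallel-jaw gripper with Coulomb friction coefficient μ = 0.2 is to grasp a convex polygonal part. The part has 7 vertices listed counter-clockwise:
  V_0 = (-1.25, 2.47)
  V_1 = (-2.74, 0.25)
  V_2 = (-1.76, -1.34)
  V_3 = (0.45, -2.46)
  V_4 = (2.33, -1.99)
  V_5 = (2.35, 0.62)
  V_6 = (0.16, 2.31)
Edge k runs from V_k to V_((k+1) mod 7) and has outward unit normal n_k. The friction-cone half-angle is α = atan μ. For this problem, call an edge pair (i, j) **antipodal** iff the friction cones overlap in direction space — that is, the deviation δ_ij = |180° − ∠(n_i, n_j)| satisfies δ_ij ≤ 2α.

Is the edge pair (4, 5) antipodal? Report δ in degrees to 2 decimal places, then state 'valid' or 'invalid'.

α = atan 0.2 = 11.31°;  2α = 22.62°
edge 4: e_4 = (+0.02, +2.61);  n_4 = (+1.0000, -0.0077)
edge 5: e_5 = (-2.19, +1.69);  n_5 = (+0.6109, +0.7917)
∠(n_4, n_5) = 52.78°
δ = |180° − 52.78°| = 127.22°
127.22° > 2α = 22.62°  →  invalid

δ = 127.22°, invalid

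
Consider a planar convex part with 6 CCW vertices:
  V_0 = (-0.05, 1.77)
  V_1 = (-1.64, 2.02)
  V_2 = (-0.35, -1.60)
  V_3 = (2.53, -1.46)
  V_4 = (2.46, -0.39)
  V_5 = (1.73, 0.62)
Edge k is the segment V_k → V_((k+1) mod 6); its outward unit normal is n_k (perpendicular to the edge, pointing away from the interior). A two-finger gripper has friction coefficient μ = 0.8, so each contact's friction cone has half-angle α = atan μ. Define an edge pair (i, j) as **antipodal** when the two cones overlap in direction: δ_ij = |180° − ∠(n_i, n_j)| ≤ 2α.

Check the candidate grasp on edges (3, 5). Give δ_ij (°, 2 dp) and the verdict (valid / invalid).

δ = 126.61°, invalid

α = atan 0.8 = 38.66°;  2α = 77.32°
edge 3: e_3 = (-0.07, +1.07);  n_3 = (+0.9979, +0.0653)
edge 5: e_5 = (-1.78, +1.15);  n_5 = (+0.5427, +0.8399)
∠(n_3, n_5) = 53.39°
δ = |180° − 53.39°| = 126.61°
126.61° > 2α = 77.32°  →  invalid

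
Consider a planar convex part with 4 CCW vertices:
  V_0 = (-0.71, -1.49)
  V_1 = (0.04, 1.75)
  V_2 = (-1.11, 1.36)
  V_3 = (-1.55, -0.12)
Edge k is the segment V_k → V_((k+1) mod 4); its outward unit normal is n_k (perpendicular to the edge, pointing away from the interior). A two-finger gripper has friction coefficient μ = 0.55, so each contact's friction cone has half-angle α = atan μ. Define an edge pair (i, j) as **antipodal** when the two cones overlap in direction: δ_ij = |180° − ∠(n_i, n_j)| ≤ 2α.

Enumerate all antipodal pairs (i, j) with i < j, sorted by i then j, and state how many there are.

α = atan 0.55 = 28.81°;  2α = 57.62°
n_0 = (+0.9742, -0.2255)
n_1 = (-0.3212, +0.9470)
n_2 = (-0.9585, +0.2850)
n_3 = (-0.8525, -0.5227)
  (0,1): δ = 58.23°  ·
  (0,2): δ = 3.52°  ✓
  (0,3): δ = 44.55°  ✓
  (1,2): δ = 125.29°  ·
  (1,3): δ = 77.22°  ·
  (2,3): δ = 131.93°  ·
antipodal pairs: 2

count = 2; pairs: (0,2), (0,3)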